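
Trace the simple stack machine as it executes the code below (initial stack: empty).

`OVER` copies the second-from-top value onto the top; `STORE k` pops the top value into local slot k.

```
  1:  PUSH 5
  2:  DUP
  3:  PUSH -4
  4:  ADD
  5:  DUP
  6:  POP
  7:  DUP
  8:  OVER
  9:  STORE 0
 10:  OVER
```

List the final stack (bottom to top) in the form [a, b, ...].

PUSH 5   5
DUP      5 5
PUSH -4  5 5 -4
ADD      5 1
DUP      5 1 1
POP      5 1
DUP      5 1 1
OVER     5 1 1 1
STORE 0  5 1 1
OVER     5 1 1 1

[5, 1, 1, 1]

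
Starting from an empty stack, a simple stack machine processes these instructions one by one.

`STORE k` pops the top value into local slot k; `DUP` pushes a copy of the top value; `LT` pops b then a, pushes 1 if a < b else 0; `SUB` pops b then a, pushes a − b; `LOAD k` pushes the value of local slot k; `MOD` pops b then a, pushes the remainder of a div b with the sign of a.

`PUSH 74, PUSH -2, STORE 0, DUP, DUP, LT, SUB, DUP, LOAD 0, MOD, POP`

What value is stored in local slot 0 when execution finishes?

PUSH 74 : 74
PUSH -2 : 74 -2
STORE 0 : 74
DUP     : 74 74
DUP     : 74 74 74
LT      : 74 0
SUB     : 74
DUP     : 74 74
LOAD 0  : 74 74 -2
MOD     : 74 0
POP     : 74

-2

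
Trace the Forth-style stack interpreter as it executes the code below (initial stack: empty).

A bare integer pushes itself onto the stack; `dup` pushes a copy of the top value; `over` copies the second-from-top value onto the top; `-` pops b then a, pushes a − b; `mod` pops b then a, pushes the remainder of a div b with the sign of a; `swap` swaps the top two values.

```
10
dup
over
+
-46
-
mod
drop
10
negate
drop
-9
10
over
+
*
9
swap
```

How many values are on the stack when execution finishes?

2

10     -> 10
dup    -> 10 10
over   -> 10 10 10
+      -> 10 20
-46    -> 10 20 -46
-      -> 10 66
mod    -> 10
drop   -> (empty)
10     -> 10
negate -> -10
drop   -> (empty)
-9     -> -9
10     -> -9 10
over   -> -9 10 -9
+      -> -9 1
*      -> -9
9      -> -9 9
swap   -> 9 -9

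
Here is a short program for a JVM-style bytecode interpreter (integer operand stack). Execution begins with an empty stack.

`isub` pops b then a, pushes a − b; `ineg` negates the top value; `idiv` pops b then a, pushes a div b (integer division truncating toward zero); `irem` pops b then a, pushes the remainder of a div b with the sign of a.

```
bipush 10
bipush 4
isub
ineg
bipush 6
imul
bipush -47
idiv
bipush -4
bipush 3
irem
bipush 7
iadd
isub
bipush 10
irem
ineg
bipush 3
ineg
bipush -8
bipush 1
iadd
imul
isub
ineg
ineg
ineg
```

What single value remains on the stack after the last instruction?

bipush 10  -> [10]
bipush 4   -> [10, 4]
isub       -> [6]
ineg       -> [-6]
bipush 6   -> [-6, 6]
imul       -> [-36]
bipush -47 -> [-36, -47]
idiv       -> [0]
bipush -4  -> [0, -4]
bipush 3   -> [0, -4, 3]
irem       -> [0, -1]
bipush 7   -> [0, -1, 7]
iadd       -> [0, 6]
isub       -> [-6]
bipush 10  -> [-6, 10]
irem       -> [-6]
ineg       -> [6]
bipush 3   -> [6, 3]
ineg       -> [6, -3]
bipush -8  -> [6, -3, -8]
bipush 1   -> [6, -3, -8, 1]
iadd       -> [6, -3, -7]
imul       -> [6, 21]
isub       -> [-15]
ineg       -> [15]
ineg       -> [-15]
ineg       -> [15]

15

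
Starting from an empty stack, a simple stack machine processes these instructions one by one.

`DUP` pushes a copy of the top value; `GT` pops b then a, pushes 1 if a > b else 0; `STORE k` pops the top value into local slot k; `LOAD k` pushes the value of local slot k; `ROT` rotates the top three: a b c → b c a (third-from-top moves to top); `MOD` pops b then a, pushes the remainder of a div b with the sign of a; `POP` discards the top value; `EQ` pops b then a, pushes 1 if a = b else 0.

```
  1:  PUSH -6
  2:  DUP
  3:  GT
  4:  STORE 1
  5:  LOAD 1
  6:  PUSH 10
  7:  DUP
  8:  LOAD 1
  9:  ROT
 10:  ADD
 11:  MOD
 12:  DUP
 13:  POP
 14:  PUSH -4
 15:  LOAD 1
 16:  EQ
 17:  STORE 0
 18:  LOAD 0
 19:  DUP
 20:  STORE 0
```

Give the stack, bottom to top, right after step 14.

[0, 0, -4]

PUSH -6 : [-6]
DUP     : [-6, -6]
GT      : [0]
STORE 1 : []
LOAD 1  : [0]
PUSH 10 : [0, 10]
DUP     : [0, 10, 10]
LOAD 1  : [0, 10, 10, 0]
ROT     : [0, 10, 0, 10]
ADD     : [0, 10, 10]
MOD     : [0, 0]
DUP     : [0, 0, 0]
POP     : [0, 0]
PUSH -4 : [0, 0, -4]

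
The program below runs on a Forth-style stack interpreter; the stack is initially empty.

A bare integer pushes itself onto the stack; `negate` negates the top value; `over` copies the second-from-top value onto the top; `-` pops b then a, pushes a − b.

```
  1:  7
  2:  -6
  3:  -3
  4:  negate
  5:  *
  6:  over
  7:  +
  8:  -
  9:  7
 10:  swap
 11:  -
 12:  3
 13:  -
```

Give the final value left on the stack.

-14

7      -> 7
-6     -> 7 -6
-3     -> 7 -6 -3
negate -> 7 -6 3
*      -> 7 -18
over   -> 7 -18 7
+      -> 7 -11
-      -> 18
7      -> 18 7
swap   -> 7 18
-      -> -11
3      -> -11 3
-      -> -14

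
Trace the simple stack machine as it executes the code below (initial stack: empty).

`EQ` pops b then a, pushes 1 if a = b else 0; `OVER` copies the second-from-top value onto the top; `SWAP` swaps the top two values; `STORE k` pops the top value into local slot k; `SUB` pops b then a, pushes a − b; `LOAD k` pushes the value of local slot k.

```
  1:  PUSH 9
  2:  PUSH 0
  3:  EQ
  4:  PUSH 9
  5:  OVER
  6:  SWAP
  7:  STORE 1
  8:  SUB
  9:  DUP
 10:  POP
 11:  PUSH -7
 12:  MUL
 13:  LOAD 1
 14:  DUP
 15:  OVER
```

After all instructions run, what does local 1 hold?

9

PUSH 9  : 9
PUSH 0  : 9 0
EQ      : 0
PUSH 9  : 0 9
OVER    : 0 9 0
SWAP    : 0 0 9
STORE 1 : 0 0
SUB     : 0
DUP     : 0 0
POP     : 0
PUSH -7 : 0 -7
MUL     : 0
LOAD 1  : 0 9
DUP     : 0 9 9
OVER    : 0 9 9 9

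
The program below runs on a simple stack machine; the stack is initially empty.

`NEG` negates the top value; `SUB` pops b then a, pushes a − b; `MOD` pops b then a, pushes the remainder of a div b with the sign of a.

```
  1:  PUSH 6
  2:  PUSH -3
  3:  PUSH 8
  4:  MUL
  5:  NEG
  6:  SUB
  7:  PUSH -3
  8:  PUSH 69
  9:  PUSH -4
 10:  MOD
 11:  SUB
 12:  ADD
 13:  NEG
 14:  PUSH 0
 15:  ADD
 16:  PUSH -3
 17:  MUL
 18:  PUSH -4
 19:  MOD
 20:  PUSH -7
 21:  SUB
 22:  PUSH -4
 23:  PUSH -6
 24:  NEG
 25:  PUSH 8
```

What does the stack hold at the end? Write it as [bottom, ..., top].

[5, -4, 6, 8]

PUSH 6  -> 6
PUSH -3 -> 6 -3
PUSH 8  -> 6 -3 8
MUL     -> 6 -24
NEG     -> 6 24
SUB     -> -18
PUSH -3 -> -18 -3
PUSH 69 -> -18 -3 69
PUSH -4 -> -18 -3 69 -4
MOD     -> -18 -3 1
SUB     -> -18 -4
ADD     -> -22
NEG     -> 22
PUSH 0  -> 22 0
ADD     -> 22
PUSH -3 -> 22 -3
MUL     -> -66
PUSH -4 -> -66 -4
MOD     -> -2
PUSH -7 -> -2 -7
SUB     -> 5
PUSH -4 -> 5 -4
PUSH -6 -> 5 -4 -6
NEG     -> 5 -4 6
PUSH 8  -> 5 -4 6 8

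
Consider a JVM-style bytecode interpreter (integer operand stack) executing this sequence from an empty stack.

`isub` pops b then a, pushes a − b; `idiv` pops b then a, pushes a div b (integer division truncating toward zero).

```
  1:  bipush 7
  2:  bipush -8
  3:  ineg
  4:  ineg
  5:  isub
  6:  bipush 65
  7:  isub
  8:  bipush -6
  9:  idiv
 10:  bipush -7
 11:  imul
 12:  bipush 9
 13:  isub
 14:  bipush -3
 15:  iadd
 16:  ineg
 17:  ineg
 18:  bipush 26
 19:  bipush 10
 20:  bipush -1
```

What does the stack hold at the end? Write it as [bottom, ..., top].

[-68, 26, 10, -1]

bipush 7  → 7
bipush -8 → 7 -8
ineg      → 7 8
ineg      → 7 -8
isub      → 15
bipush 65 → 15 65
isub      → -50
bipush -6 → -50 -6
idiv      → 8
bipush -7 → 8 -7
imul      → -56
bipush 9  → -56 9
isub      → -65
bipush -3 → -65 -3
iadd      → -68
ineg      → 68
ineg      → -68
bipush 26 → -68 26
bipush 10 → -68 26 10
bipush -1 → -68 26 10 -1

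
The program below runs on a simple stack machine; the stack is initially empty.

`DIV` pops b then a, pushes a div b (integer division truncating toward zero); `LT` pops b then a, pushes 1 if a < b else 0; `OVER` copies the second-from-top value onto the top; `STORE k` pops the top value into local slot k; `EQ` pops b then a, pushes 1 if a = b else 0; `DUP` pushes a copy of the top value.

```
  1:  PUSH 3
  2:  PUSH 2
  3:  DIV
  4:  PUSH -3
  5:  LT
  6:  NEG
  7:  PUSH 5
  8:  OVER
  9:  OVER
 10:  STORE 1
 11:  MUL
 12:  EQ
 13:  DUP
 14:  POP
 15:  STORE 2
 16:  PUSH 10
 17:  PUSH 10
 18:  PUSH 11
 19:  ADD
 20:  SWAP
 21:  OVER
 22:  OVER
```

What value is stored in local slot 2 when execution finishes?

PUSH 3  → 3
PUSH 2  → 3 2
DIV     → 1
PUSH -3 → 1 -3
LT      → 0
NEG     → 0
PUSH 5  → 0 5
OVER    → 0 5 0
OVER    → 0 5 0 5
STORE 1 → 0 5 0
MUL     → 0 0
EQ      → 1
DUP     → 1 1
POP     → 1
STORE 2 → (empty)
PUSH 10 → 10
PUSH 10 → 10 10
PUSH 11 → 10 10 11
ADD     → 10 21
SWAP    → 21 10
OVER    → 21 10 21
OVER    → 21 10 21 10

1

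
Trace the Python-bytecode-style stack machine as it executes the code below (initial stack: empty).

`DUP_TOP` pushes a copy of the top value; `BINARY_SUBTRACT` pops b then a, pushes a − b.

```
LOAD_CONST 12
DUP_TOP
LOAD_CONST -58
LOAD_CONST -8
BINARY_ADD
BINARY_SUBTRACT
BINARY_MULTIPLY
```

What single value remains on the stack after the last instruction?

936

LOAD_CONST 12   -> [12]
DUP_TOP         -> [12, 12]
LOAD_CONST -58  -> [12, 12, -58]
LOAD_CONST -8   -> [12, 12, -58, -8]
BINARY_ADD      -> [12, 12, -66]
BINARY_SUBTRACT -> [12, 78]
BINARY_MULTIPLY -> [936]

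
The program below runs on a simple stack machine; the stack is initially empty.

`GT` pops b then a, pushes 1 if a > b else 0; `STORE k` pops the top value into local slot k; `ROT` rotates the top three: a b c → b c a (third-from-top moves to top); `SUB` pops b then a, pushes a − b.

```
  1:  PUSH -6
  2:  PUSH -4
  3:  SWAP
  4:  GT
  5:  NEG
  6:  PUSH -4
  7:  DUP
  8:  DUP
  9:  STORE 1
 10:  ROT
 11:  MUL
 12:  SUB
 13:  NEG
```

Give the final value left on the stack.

8

PUSH -6 -> [-6]
PUSH -4 -> [-6, -4]
SWAP    -> [-4, -6]
GT      -> [1]
NEG     -> [-1]
PUSH -4 -> [-1, -4]
DUP     -> [-1, -4, -4]
DUP     -> [-1, -4, -4, -4]
STORE 1 -> [-1, -4, -4]
ROT     -> [-4, -4, -1]
MUL     -> [-4, 4]
SUB     -> [-8]
NEG     -> [8]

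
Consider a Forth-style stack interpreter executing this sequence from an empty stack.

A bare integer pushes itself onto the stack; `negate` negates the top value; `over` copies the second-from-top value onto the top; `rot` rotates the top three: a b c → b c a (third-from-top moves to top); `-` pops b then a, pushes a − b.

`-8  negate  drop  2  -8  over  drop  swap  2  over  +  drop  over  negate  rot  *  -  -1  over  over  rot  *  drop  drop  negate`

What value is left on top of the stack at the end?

-8     -> [-8]
negate -> [8]
drop   -> []
2      -> [2]
-8     -> [2, -8]
over   -> [2, -8, 2]
drop   -> [2, -8]
swap   -> [-8, 2]
2      -> [-8, 2, 2]
over   -> [-8, 2, 2, 2]
+      -> [-8, 2, 4]
drop   -> [-8, 2]
over   -> [-8, 2, -8]
negate -> [-8, 2, 8]
rot    -> [2, 8, -8]
*      -> [2, -64]
-      -> [66]
-1     -> [66, -1]
over   -> [66, -1, 66]
over   -> [66, -1, 66, -1]
rot    -> [66, 66, -1, -1]
*      -> [66, 66, 1]
drop   -> [66, 66]
drop   -> [66]
negate -> [-66]

-66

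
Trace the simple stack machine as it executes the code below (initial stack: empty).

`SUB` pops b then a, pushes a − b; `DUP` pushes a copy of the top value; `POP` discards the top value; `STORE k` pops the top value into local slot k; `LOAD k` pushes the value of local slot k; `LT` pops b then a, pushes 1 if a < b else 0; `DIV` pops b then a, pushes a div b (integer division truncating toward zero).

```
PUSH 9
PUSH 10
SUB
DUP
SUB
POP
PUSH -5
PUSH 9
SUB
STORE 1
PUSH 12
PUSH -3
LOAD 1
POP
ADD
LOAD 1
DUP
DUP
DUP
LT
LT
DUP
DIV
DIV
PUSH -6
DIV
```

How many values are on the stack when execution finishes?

2

PUSH 9  : 9
PUSH 10 : 9 10
SUB     : -1
DUP     : -1 -1
SUB     : 0
POP     : (empty)
PUSH -5 : -5
PUSH 9  : -5 9
SUB     : -14
STORE 1 : (empty)
PUSH 12 : 12
PUSH -3 : 12 -3
LOAD 1  : 12 -3 -14
POP     : 12 -3
ADD     : 9
LOAD 1  : 9 -14
DUP     : 9 -14 -14
DUP     : 9 -14 -14 -14
DUP     : 9 -14 -14 -14 -14
LT      : 9 -14 -14 0
LT      : 9 -14 1
DUP     : 9 -14 1 1
DIV     : 9 -14 1
DIV     : 9 -14
PUSH -6 : 9 -14 -6
DIV     : 9 2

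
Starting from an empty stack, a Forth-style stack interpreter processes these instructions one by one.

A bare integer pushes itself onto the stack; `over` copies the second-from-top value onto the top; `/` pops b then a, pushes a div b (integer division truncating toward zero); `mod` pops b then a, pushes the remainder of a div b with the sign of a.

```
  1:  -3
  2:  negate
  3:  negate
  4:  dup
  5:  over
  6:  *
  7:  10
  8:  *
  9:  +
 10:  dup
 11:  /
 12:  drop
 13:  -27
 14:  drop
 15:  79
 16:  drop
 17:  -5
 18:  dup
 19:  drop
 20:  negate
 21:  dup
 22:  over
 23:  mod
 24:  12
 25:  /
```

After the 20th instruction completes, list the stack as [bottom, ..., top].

[5]

-3      [-3]
negate  [3]
negate  [-3]
dup     [-3, -3]
over    [-3, -3, -3]
*       [-3, 9]
10      [-3, 9, 10]
*       [-3, 90]
+       [87]
dup     [87, 87]
/       [1]
drop    []
-27     [-27]
drop    []
79      [79]
drop    []
-5      [-5]
dup     [-5, -5]
drop    [-5]
negate  [5]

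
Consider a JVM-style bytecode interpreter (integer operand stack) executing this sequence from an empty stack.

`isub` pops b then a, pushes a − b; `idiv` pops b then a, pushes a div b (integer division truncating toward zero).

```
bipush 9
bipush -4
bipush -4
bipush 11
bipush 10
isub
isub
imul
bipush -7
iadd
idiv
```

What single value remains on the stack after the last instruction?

bipush 9  -> [9]
bipush -4 -> [9, -4]
bipush -4 -> [9, -4, -4]
bipush 11 -> [9, -4, -4, 11]
bipush 10 -> [9, -4, -4, 11, 10]
isub      -> [9, -4, -4, 1]
isub      -> [9, -4, -5]
imul      -> [9, 20]
bipush -7 -> [9, 20, -7]
iadd      -> [9, 13]
idiv      -> [0]

0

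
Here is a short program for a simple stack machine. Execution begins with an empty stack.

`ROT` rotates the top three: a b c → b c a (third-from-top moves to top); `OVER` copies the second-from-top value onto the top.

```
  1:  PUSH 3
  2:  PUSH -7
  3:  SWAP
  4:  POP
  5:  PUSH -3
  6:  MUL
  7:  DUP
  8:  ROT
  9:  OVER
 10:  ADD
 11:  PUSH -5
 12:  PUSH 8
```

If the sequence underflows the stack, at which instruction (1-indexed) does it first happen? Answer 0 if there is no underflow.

PUSH 3  : 3
PUSH -7 : 3 -7
SWAP    : -7 3
POP     : -7
PUSH -3 : -7 -3
MUL     : 21
DUP     : 21 21
ROT  — needs 3 operands, stack has 2 → underflow

8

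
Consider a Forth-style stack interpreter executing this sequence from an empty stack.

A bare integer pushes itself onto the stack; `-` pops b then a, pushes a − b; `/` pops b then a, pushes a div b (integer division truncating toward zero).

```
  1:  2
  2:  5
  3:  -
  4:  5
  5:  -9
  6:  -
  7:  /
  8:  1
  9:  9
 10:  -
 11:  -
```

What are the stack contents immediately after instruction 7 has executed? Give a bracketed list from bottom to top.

[0]

2  → [2]
5  → [2, 5]
-  → [-3]
5  → [-3, 5]
-9 → [-3, 5, -9]
-  → [-3, 14]
/  → [0]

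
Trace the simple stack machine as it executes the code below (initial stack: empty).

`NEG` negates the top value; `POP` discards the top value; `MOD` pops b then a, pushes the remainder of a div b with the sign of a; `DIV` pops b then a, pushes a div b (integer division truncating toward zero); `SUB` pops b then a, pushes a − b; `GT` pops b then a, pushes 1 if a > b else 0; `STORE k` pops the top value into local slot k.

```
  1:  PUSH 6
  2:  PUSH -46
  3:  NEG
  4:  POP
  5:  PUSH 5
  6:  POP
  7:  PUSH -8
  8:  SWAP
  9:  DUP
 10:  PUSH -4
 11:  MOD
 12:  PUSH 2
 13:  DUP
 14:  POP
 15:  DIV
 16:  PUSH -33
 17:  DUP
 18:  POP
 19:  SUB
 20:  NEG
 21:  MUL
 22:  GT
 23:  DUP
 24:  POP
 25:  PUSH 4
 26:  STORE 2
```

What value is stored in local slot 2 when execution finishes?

4

PUSH 6   -> [6]
PUSH -46 -> [6, -46]
NEG      -> [6, 46]
POP      -> [6]
PUSH 5   -> [6, 5]
POP      -> [6]
PUSH -8  -> [6, -8]
SWAP     -> [-8, 6]
DUP      -> [-8, 6, 6]
PUSH -4  -> [-8, 6, 6, -4]
MOD      -> [-8, 6, 2]
PUSH 2   -> [-8, 6, 2, 2]
DUP      -> [-8, 6, 2, 2, 2]
POP      -> [-8, 6, 2, 2]
DIV      -> [-8, 6, 1]
PUSH -33 -> [-8, 6, 1, -33]
DUP      -> [-8, 6, 1, -33, -33]
POP      -> [-8, 6, 1, -33]
SUB      -> [-8, 6, 34]
NEG      -> [-8, 6, -34]
MUL      -> [-8, -204]
GT       -> [1]
DUP      -> [1, 1]
POP      -> [1]
PUSH 4   -> [1, 4]
STORE 2  -> [1]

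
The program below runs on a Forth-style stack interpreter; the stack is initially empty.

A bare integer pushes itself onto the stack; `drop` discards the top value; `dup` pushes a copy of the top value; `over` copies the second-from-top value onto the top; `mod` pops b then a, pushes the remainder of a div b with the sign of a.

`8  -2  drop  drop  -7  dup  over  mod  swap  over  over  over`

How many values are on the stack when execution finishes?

5

8     [8]
-2    [8, -2]
drop  [8]
drop  []
-7    [-7]
dup   [-7, -7]
over  [-7, -7, -7]
mod   [-7, 0]
swap  [0, -7]
over  [0, -7, 0]
over  [0, -7, 0, -7]
over  [0, -7, 0, -7, 0]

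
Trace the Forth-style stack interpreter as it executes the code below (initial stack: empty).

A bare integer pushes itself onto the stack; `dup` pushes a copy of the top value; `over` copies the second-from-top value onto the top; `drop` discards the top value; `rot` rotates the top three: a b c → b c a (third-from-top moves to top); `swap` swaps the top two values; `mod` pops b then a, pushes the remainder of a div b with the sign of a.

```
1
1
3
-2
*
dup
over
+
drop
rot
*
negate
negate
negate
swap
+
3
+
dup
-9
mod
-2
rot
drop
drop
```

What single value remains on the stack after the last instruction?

1

1      → [1]
1      → [1, 1]
3      → [1, 1, 3]
-2     → [1, 1, 3, -2]
*      → [1, 1, -6]
dup    → [1, 1, -6, -6]
over   → [1, 1, -6, -6, -6]
+      → [1, 1, -6, -12]
drop   → [1, 1, -6]
rot    → [1, -6, 1]
*      → [1, -6]
negate → [1, 6]
negate → [1, -6]
negate → [1, 6]
swap   → [6, 1]
+      → [7]
3      → [7, 3]
+      → [10]
dup    → [10, 10]
-9     → [10, 10, -9]
mod    → [10, 1]
-2     → [10, 1, -2]
rot    → [1, -2, 10]
drop   → [1, -2]
drop   → [1]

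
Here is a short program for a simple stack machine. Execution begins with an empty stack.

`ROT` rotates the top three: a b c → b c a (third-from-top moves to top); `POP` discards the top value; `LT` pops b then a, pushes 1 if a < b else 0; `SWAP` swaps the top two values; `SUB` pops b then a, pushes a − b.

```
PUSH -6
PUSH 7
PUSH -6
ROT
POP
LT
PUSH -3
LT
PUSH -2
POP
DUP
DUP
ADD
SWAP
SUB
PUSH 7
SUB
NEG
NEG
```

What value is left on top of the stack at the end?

-7

PUSH -6 -> [-6]
PUSH 7  -> [-6, 7]
PUSH -6 -> [-6, 7, -6]
ROT     -> [7, -6, -6]
POP     -> [7, -6]
LT      -> [0]
PUSH -3 -> [0, -3]
LT      -> [0]
PUSH -2 -> [0, -2]
POP     -> [0]
DUP     -> [0, 0]
DUP     -> [0, 0, 0]
ADD     -> [0, 0]
SWAP    -> [0, 0]
SUB     -> [0]
PUSH 7  -> [0, 7]
SUB     -> [-7]
NEG     -> [7]
NEG     -> [-7]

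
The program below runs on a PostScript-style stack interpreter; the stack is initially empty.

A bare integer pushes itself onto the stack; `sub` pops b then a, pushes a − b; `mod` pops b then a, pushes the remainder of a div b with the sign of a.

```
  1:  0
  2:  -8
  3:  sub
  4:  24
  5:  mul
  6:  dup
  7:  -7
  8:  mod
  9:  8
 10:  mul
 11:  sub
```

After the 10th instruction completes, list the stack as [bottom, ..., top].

0   -> 0
-8  -> 0 -8
sub -> 8
24  -> 8 24
mul -> 192
dup -> 192 192
-7  -> 192 192 -7
mod -> 192 3
8   -> 192 3 8
mul -> 192 24

[192, 24]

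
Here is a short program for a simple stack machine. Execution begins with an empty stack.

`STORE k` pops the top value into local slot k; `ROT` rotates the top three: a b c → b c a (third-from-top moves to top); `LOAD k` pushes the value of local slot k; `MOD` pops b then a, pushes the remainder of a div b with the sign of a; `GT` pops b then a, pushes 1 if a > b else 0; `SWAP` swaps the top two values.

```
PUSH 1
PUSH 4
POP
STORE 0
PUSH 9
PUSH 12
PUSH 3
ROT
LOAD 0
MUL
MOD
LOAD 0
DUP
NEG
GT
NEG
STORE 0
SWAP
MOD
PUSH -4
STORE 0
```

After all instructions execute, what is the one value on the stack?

PUSH 1  : 1
PUSH 4  : 1 4
POP     : 1
STORE 0 : (empty)
PUSH 9  : 9
PUSH 12 : 9 12
PUSH 3  : 9 12 3
ROT     : 12 3 9
LOAD 0  : 12 3 9 1
MUL     : 12 3 9
MOD     : 12 3
LOAD 0  : 12 3 1
DUP     : 12 3 1 1
NEG     : 12 3 1 -1
GT      : 12 3 1
NEG     : 12 3 -1
STORE 0 : 12 3
SWAP    : 3 12
MOD     : 3
PUSH -4 : 3 -4
STORE 0 : 3

3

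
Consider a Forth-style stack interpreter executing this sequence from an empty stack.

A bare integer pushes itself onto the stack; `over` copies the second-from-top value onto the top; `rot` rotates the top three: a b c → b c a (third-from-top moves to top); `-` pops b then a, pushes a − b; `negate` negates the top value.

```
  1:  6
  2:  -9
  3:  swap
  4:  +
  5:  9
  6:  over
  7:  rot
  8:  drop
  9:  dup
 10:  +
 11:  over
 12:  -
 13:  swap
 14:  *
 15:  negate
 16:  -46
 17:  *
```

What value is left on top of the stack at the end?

6      : [6]
-9     : [6, -9]
swap   : [-9, 6]
+      : [-3]
9      : [-3, 9]
over   : [-3, 9, -3]
rot    : [9, -3, -3]
drop   : [9, -3]
dup    : [9, -3, -3]
+      : [9, -6]
over   : [9, -6, 9]
-      : [9, -15]
swap   : [-15, 9]
*      : [-135]
negate : [135]
-46    : [135, -46]
*      : [-6210]

-6210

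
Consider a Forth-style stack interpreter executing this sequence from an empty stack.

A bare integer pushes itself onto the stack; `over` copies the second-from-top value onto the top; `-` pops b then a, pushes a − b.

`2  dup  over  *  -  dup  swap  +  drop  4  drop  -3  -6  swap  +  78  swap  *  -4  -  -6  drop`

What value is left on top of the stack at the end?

2    : 2
dup  : 2 2
over : 2 2 2
*    : 2 4
-    : -2
dup  : -2 -2
swap : -2 -2
+    : -4
drop : (empty)
4    : 4
drop : (empty)
-3   : -3
-6   : -3 -6
swap : -6 -3
+    : -9
78   : -9 78
swap : 78 -9
*    : -702
-4   : -702 -4
-    : -698
-6   : -698 -6
drop : -698

-698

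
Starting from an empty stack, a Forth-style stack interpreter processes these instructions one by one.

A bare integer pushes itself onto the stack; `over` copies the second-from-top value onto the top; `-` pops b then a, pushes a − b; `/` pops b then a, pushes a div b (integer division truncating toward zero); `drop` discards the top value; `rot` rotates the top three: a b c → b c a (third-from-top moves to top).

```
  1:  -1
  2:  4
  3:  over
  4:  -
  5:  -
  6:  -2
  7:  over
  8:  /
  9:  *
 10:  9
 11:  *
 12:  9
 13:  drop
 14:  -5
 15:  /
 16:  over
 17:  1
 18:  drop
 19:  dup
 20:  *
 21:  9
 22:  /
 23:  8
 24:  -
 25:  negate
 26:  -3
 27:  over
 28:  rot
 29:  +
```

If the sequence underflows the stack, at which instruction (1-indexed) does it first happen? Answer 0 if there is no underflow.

16

-1   -> -1
4    -> -1 4
over -> -1 4 -1
-    -> -1 5
-    -> -6
-2   -> -6 -2
over -> -6 -2 -6
/    -> -6 0
*    -> 0
9    -> 0 9
*    -> 0
9    -> 0 9
drop -> 0
-5   -> 0 -5
/    -> 0
over  — needs 2 operands, stack has 1 → underflow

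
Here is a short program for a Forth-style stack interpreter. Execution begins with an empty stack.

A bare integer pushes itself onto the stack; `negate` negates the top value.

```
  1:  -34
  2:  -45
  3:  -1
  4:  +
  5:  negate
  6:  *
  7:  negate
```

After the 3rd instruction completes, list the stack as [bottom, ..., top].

[-34, -45, -1]

-34 -> -34
-45 -> -34 -45
-1  -> -34 -45 -1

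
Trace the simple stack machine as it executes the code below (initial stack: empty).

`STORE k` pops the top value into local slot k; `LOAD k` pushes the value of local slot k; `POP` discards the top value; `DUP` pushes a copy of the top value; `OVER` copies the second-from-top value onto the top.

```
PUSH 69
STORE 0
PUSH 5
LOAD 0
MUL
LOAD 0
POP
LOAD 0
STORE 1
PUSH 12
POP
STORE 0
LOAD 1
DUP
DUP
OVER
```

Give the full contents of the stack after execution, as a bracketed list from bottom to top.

PUSH 69 → 69
STORE 0 → (empty)
PUSH 5  → 5
LOAD 0  → 5 69
MUL     → 345
LOAD 0  → 345 69
POP     → 345
LOAD 0  → 345 69
STORE 1 → 345
PUSH 12 → 345 12
POP     → 345
STORE 0 → (empty)
LOAD 1  → 69
DUP     → 69 69
DUP     → 69 69 69
OVER    → 69 69 69 69

[69, 69, 69, 69]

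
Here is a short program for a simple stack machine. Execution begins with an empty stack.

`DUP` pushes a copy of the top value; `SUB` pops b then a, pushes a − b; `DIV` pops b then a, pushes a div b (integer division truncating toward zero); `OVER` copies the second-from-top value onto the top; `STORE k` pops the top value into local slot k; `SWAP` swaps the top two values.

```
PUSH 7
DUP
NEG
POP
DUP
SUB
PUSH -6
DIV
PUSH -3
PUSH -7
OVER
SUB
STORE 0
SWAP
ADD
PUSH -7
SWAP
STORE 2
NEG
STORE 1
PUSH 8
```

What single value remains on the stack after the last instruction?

8

PUSH 7  : [7]
DUP     : [7, 7]
NEG     : [7, -7]
POP     : [7]
DUP     : [7, 7]
SUB     : [0]
PUSH -6 : [0, -6]
DIV     : [0]
PUSH -3 : [0, -3]
PUSH -7 : [0, -3, -7]
OVER    : [0, -3, -7, -3]
SUB     : [0, -3, -4]
STORE 0 : [0, -3]
SWAP    : [-3, 0]
ADD     : [-3]
PUSH -7 : [-3, -7]
SWAP    : [-7, -3]
STORE 2 : [-7]
NEG     : [7]
STORE 1 : []
PUSH 8  : [8]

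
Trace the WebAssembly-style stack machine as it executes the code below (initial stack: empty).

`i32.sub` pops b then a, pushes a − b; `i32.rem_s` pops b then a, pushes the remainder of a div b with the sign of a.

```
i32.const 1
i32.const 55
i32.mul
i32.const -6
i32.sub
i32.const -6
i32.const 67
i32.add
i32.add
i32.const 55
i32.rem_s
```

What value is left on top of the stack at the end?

12

i32.const 1   [1]
i32.const 55  [1, 55]
i32.mul       [55]
i32.const -6  [55, -6]
i32.sub       [61]
i32.const -6  [61, -6]
i32.const 67  [61, -6, 67]
i32.add       [61, 61]
i32.add       [122]
i32.const 55  [122, 55]
i32.rem_s     [12]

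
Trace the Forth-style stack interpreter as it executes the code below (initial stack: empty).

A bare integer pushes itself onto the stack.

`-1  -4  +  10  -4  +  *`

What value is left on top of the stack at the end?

-30

-1 -> [-1]
-4 -> [-1, -4]
+  -> [-5]
10 -> [-5, 10]
-4 -> [-5, 10, -4]
+  -> [-5, 6]
*  -> [-30]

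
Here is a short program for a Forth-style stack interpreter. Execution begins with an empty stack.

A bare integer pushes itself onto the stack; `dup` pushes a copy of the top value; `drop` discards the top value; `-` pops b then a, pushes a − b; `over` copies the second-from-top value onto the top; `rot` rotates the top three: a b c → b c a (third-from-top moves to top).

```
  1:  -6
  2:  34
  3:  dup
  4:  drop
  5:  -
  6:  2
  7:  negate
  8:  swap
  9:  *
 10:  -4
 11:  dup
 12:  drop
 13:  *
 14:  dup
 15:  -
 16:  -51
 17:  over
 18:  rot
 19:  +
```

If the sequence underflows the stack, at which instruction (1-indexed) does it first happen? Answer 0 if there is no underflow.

0

-6     → -6
34     → -6 34
dup    → -6 34 34
drop   → -6 34
-      → -40
2      → -40 2
negate → -40 -2
swap   → -2 -40
*      → 80
-4     → 80 -4
dup    → 80 -4 -4
drop   → 80 -4
*      → -320
dup    → -320 -320
-      → 0
-51    → 0 -51
over   → 0 -51 0
rot    → -51 0 0
+      → -51 0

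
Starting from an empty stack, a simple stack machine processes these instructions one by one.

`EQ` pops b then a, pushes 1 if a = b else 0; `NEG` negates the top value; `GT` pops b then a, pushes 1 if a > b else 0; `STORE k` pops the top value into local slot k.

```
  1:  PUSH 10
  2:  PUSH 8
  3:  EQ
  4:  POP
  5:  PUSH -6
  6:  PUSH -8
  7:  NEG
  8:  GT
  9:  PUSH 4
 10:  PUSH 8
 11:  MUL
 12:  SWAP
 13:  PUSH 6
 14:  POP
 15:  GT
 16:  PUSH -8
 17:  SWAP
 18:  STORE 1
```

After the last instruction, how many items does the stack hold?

PUSH 10 → 10
PUSH 8  → 10 8
EQ      → 0
POP     → (empty)
PUSH -6 → -6
PUSH -8 → -6 -8
NEG     → -6 8
GT      → 0
PUSH 4  → 0 4
PUSH 8  → 0 4 8
MUL     → 0 32
SWAP    → 32 0
PUSH 6  → 32 0 6
POP     → 32 0
GT      → 1
PUSH -8 → 1 -8
SWAP    → -8 1
STORE 1 → -8

1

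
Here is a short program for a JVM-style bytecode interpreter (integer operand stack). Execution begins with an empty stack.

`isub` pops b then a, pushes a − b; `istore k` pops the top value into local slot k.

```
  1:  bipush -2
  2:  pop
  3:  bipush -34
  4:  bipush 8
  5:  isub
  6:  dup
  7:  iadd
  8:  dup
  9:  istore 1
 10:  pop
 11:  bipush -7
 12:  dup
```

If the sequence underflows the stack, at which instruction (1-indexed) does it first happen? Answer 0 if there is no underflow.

bipush -2  : -2
pop        : (empty)
bipush -34 : -34
bipush 8   : -34 8
isub       : -42
dup        : -42 -42
iadd       : -84
dup        : -84 -84
istore 1   : -84
pop        : (empty)
bipush -7  : -7
dup        : -7 -7

0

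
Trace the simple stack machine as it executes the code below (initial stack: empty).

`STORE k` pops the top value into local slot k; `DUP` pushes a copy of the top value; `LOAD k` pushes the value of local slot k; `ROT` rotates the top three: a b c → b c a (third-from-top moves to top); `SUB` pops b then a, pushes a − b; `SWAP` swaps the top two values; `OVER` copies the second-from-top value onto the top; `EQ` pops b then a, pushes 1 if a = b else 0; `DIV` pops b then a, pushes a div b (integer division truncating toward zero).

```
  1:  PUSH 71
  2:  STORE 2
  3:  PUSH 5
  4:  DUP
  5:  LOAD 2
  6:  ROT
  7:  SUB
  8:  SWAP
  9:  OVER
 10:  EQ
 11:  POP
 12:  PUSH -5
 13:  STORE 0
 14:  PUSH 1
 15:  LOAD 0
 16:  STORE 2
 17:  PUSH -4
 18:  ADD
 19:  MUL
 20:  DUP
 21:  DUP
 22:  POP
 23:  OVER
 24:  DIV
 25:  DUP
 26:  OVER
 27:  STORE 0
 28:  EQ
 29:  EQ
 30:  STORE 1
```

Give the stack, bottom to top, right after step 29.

[0]

PUSH 71 : [71]
STORE 2 : []
PUSH 5  : [5]
DUP     : [5, 5]
LOAD 2  : [5, 5, 71]
ROT     : [5, 71, 5]
SUB     : [5, 66]
SWAP    : [66, 5]
OVER    : [66, 5, 66]
EQ      : [66, 0]
POP     : [66]
PUSH -5 : [66, -5]
STORE 0 : [66]
PUSH 1  : [66, 1]
LOAD 0  : [66, 1, -5]
STORE 2 : [66, 1]
PUSH -4 : [66, 1, -4]
ADD     : [66, -3]
MUL     : [-198]
DUP     : [-198, -198]
DUP     : [-198, -198, -198]
POP     : [-198, -198]
OVER    : [-198, -198, -198]
DIV     : [-198, 1]
DUP     : [-198, 1, 1]
OVER    : [-198, 1, 1, 1]
STORE 0 : [-198, 1, 1]
EQ      : [-198, 1]
EQ      : [0]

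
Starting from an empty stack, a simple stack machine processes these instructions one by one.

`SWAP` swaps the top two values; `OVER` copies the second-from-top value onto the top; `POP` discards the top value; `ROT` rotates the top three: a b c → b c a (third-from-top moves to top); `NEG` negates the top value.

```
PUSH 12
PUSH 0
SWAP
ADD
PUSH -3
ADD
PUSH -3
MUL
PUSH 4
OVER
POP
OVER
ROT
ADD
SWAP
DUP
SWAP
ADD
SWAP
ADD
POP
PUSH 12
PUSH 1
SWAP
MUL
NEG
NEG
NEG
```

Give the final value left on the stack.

PUSH 12 -> [12]
PUSH 0  -> [12, 0]
SWAP    -> [0, 12]
ADD     -> [12]
PUSH -3 -> [12, -3]
ADD     -> [9]
PUSH -3 -> [9, -3]
MUL     -> [-27]
PUSH 4  -> [-27, 4]
OVER    -> [-27, 4, -27]
POP     -> [-27, 4]
OVER    -> [-27, 4, -27]
ROT     -> [4, -27, -27]
ADD     -> [4, -54]
SWAP    -> [-54, 4]
DUP     -> [-54, 4, 4]
SWAP    -> [-54, 4, 4]
ADD     -> [-54, 8]
SWAP    -> [8, -54]
ADD     -> [-46]
POP     -> []
PUSH 12 -> [12]
PUSH 1  -> [12, 1]
SWAP    -> [1, 12]
MUL     -> [12]
NEG     -> [-12]
NEG     -> [12]
NEG     -> [-12]

-12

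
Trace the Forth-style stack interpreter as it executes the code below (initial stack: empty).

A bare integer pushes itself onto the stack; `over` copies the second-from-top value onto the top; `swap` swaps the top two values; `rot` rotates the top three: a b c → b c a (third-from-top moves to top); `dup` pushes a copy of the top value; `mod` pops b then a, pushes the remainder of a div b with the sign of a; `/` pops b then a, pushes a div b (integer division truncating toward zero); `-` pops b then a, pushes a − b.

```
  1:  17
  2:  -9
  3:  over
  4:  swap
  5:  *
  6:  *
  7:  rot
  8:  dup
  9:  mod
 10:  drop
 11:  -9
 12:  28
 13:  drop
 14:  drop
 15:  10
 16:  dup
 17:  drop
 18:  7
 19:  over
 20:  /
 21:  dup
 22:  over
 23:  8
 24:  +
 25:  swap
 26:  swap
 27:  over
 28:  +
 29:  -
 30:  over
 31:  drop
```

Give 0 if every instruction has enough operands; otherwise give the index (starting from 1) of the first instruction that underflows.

7

17   → 17
-9   → 17 -9
over → 17 -9 17
swap → 17 17 -9
*    → 17 -153
*    → -2601
rot  — needs 3 operands, stack has 1 → underflow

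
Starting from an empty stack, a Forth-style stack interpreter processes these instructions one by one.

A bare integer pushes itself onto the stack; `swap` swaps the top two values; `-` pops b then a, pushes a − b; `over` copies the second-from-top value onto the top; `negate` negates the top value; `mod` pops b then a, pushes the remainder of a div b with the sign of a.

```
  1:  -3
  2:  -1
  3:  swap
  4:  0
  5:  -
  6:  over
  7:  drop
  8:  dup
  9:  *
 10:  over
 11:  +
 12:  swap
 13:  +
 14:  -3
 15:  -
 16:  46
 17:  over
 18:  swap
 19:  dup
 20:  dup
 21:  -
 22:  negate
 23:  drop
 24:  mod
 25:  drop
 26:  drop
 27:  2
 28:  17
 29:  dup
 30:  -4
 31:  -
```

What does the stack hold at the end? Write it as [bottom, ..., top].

[2, 17, 21]

-3     : -3
-1     : -3 -1
swap   : -1 -3
0      : -1 -3 0
-      : -1 -3
over   : -1 -3 -1
drop   : -1 -3
dup    : -1 -3 -3
*      : -1 9
over   : -1 9 -1
+      : -1 8
swap   : 8 -1
+      : 7
-3     : 7 -3
-      : 10
46     : 10 46
over   : 10 46 10
swap   : 10 10 46
dup    : 10 10 46 46
dup    : 10 10 46 46 46
-      : 10 10 46 0
negate : 10 10 46 0
drop   : 10 10 46
mod    : 10 10
drop   : 10
drop   : (empty)
2      : 2
17     : 2 17
dup    : 2 17 17
-4     : 2 17 17 -4
-      : 2 17 21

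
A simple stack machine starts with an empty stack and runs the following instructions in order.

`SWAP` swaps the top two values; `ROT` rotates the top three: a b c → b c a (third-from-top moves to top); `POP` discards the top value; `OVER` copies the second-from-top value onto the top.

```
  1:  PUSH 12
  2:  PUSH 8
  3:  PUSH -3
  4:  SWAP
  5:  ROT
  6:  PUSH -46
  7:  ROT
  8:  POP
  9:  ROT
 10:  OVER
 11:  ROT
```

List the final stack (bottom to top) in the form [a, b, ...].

PUSH 12  : [12]
PUSH 8   : [12, 8]
PUSH -3  : [12, 8, -3]
SWAP     : [12, -3, 8]
ROT      : [-3, 8, 12]
PUSH -46 : [-3, 8, 12, -46]
ROT      : [-3, 12, -46, 8]
POP      : [-3, 12, -46]
ROT      : [12, -46, -3]
OVER     : [12, -46, -3, -46]
ROT      : [12, -3, -46, -46]

[12, -3, -46, -46]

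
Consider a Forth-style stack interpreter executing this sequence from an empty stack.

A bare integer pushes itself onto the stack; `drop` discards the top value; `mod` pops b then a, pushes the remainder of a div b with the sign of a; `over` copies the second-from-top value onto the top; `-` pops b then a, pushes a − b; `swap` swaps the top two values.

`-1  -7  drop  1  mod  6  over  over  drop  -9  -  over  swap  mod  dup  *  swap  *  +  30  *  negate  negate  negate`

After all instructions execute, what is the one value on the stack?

-1      [-1]
-7      [-1, -7]
drop    [-1]
1       [-1, 1]
mod     [0]
6       [0, 6]
over    [0, 6, 0]
over    [0, 6, 0, 6]
drop    [0, 6, 0]
-9      [0, 6, 0, -9]
-       [0, 6, 9]
over    [0, 6, 9, 6]
swap    [0, 6, 6, 9]
mod     [0, 6, 6]
dup     [0, 6, 6, 6]
*       [0, 6, 36]
swap    [0, 36, 6]
*       [0, 216]
+       [216]
30      [216, 30]
*       [6480]
negate  [-6480]
negate  [6480]
negate  [-6480]

-6480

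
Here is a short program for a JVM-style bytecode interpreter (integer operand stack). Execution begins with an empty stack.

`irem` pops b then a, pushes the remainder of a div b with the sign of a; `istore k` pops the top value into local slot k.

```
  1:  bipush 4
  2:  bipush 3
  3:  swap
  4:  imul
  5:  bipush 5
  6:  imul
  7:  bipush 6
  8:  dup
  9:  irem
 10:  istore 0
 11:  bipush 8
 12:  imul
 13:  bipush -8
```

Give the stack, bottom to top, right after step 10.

[60]

bipush 4 -> 4
bipush 3 -> 4 3
swap     -> 3 4
imul     -> 12
bipush 5 -> 12 5
imul     -> 60
bipush 6 -> 60 6
dup      -> 60 6 6
irem     -> 60 0
istore 0 -> 60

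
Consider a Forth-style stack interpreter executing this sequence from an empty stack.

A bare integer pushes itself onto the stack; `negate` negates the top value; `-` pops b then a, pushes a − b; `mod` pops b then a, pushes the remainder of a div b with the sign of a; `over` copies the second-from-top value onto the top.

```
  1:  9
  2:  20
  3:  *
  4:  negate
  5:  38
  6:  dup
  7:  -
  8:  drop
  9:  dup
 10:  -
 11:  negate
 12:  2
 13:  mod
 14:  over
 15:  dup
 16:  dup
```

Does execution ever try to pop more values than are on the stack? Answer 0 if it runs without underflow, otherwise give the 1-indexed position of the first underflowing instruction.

9      -> [9]
20     -> [9, 20]
*      -> [180]
negate -> [-180]
38     -> [-180, 38]
dup    -> [-180, 38, 38]
-      -> [-180, 0]
drop   -> [-180]
dup    -> [-180, -180]
-      -> [0]
negate -> [0]
2      -> [0, 2]
mod    -> [0]
over  — needs 2 operands, stack has 1 → underflow

14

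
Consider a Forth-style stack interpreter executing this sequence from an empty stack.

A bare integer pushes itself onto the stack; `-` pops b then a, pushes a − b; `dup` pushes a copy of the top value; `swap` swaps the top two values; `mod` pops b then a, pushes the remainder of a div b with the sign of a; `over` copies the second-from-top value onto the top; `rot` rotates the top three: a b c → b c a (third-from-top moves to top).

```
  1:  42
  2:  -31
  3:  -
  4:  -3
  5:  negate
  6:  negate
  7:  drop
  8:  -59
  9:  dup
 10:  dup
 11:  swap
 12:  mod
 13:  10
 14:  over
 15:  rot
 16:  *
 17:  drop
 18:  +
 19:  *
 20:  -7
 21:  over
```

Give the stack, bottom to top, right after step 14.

[73, -59, 0, 10, 0]

42     -> [42]
-31    -> [42, -31]
-      -> [73]
-3     -> [73, -3]
negate -> [73, 3]
negate -> [73, -3]
drop   -> [73]
-59    -> [73, -59]
dup    -> [73, -59, -59]
dup    -> [73, -59, -59, -59]
swap   -> [73, -59, -59, -59]
mod    -> [73, -59, 0]
10     -> [73, -59, 0, 10]
over   -> [73, -59, 0, 10, 0]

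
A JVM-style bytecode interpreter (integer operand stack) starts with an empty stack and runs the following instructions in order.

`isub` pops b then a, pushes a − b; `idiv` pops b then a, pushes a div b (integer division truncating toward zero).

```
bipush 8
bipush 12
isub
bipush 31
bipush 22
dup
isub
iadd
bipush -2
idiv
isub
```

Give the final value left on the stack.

bipush 8  → [8]
bipush 12 → [8, 12]
isub      → [-4]
bipush 31 → [-4, 31]
bipush 22 → [-4, 31, 22]
dup       → [-4, 31, 22, 22]
isub      → [-4, 31, 0]
iadd      → [-4, 31]
bipush -2 → [-4, 31, -2]
idiv      → [-4, -15]
isub      → [11]

11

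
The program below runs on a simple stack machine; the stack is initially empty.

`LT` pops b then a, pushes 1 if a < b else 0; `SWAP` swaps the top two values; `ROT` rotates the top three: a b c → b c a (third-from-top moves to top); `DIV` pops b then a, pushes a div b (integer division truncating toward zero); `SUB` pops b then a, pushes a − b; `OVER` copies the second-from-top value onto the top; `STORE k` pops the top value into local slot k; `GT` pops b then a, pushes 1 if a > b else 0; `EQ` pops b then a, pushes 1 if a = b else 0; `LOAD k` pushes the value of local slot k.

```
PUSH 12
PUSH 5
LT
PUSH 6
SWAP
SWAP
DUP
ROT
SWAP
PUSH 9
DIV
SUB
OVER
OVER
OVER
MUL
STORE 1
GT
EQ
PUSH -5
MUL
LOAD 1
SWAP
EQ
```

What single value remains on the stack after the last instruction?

PUSH 12  12
PUSH 5   12 5
LT       0
PUSH 6   0 6
SWAP     6 0
SWAP     0 6
DUP      0 6 6
ROT      6 6 0
SWAP     6 0 6
PUSH 9   6 0 6 9
DIV      6 0 0
SUB      6 0
OVER     6 0 6
OVER     6 0 6 0
OVER     6 0 6 0 6
MUL      6 0 6 0
STORE 1  6 0 6
GT       6 0
EQ       0
PUSH -5  0 -5
MUL      0
LOAD 1   0 0
SWAP     0 0
EQ       1

1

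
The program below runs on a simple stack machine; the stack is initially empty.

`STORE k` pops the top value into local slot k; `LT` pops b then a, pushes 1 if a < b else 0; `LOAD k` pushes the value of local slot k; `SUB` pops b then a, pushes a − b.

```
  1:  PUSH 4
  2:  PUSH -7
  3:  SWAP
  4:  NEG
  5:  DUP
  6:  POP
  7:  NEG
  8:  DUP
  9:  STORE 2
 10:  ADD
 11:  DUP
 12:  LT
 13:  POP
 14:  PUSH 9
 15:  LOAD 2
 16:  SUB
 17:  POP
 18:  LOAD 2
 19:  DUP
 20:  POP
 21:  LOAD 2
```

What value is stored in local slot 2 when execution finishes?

4

PUSH 4  -> [4]
PUSH -7 -> [4, -7]
SWAP    -> [-7, 4]
NEG     -> [-7, -4]
DUP     -> [-7, -4, -4]
POP     -> [-7, -4]
NEG     -> [-7, 4]
DUP     -> [-7, 4, 4]
STORE 2 -> [-7, 4]
ADD     -> [-3]
DUP     -> [-3, -3]
LT      -> [0]
POP     -> []
PUSH 9  -> [9]
LOAD 2  -> [9, 4]
SUB     -> [5]
POP     -> []
LOAD 2  -> [4]
DUP     -> [4, 4]
POP     -> [4]
LOAD 2  -> [4, 4]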